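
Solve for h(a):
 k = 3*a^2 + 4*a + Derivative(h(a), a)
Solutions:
 h(a) = C1 - a^3 - 2*a^2 + a*k


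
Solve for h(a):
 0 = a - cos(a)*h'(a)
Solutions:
 h(a) = C1 + Integral(a/cos(a), a)


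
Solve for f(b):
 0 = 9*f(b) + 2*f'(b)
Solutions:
 f(b) = C1*exp(-9*b/2)


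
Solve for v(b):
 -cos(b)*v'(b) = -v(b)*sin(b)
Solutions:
 v(b) = C1/cos(b)


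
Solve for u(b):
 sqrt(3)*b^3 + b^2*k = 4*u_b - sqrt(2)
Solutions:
 u(b) = C1 + sqrt(3)*b^4/16 + b^3*k/12 + sqrt(2)*b/4


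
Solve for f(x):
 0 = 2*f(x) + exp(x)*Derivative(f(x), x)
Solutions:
 f(x) = C1*exp(2*exp(-x))


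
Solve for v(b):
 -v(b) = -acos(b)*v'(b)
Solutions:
 v(b) = C1*exp(Integral(1/acos(b), b))


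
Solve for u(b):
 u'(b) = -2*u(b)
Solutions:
 u(b) = C1*exp(-2*b)


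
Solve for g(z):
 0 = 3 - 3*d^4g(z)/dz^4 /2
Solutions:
 g(z) = C1 + C2*z + C3*z^2 + C4*z^3 + z^4/12


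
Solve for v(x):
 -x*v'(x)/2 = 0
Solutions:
 v(x) = C1


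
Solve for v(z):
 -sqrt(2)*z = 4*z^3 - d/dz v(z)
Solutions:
 v(z) = C1 + z^4 + sqrt(2)*z^2/2


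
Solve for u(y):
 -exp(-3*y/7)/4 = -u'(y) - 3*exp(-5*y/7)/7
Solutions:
 u(y) = C1 - 7*exp(-3*y/7)/12 + 3*exp(-5*y/7)/5


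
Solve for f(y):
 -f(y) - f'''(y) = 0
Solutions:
 f(y) = C3*exp(-y) + (C1*sin(sqrt(3)*y/2) + C2*cos(sqrt(3)*y/2))*exp(y/2)


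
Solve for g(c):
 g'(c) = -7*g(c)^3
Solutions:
 g(c) = -sqrt(2)*sqrt(-1/(C1 - 7*c))/2
 g(c) = sqrt(2)*sqrt(-1/(C1 - 7*c))/2


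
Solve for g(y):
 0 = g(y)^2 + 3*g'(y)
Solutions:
 g(y) = 3/(C1 + y)


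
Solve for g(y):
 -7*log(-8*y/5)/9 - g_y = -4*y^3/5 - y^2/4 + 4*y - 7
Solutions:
 g(y) = C1 + y^4/5 + y^3/12 - 2*y^2 - 7*y*log(-y)/9 + 7*y*(-3*log(2) + log(5) + 10)/9


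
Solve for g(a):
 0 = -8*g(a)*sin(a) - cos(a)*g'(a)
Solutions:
 g(a) = C1*cos(a)^8


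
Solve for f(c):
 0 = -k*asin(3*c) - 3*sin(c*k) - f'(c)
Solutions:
 f(c) = C1 - k*(c*asin(3*c) + sqrt(1 - 9*c^2)/3) - 3*Piecewise((-cos(c*k)/k, Ne(k, 0)), (0, True))


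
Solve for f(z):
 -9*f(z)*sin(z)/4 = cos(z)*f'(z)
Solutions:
 f(z) = C1*cos(z)^(9/4)


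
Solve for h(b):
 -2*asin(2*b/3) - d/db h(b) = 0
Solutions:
 h(b) = C1 - 2*b*asin(2*b/3) - sqrt(9 - 4*b^2)


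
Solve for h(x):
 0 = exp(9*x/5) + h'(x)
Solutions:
 h(x) = C1 - 5*exp(9*x/5)/9


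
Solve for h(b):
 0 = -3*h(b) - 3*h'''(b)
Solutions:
 h(b) = C3*exp(-b) + (C1*sin(sqrt(3)*b/2) + C2*cos(sqrt(3)*b/2))*exp(b/2)


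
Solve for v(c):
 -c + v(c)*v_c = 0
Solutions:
 v(c) = -sqrt(C1 + c^2)
 v(c) = sqrt(C1 + c^2)


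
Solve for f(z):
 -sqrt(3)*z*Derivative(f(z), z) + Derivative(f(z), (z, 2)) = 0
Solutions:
 f(z) = C1 + C2*erfi(sqrt(2)*3^(1/4)*z/2)


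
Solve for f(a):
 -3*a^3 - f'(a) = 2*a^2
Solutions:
 f(a) = C1 - 3*a^4/4 - 2*a^3/3


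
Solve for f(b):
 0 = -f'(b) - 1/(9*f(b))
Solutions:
 f(b) = -sqrt(C1 - 2*b)/3
 f(b) = sqrt(C1 - 2*b)/3


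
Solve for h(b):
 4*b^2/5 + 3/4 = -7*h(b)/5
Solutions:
 h(b) = -4*b^2/7 - 15/28


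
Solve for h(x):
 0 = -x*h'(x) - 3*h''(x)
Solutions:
 h(x) = C1 + C2*erf(sqrt(6)*x/6)


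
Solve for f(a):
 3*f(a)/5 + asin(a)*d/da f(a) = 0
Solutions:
 f(a) = C1*exp(-3*Integral(1/asin(a), a)/5)


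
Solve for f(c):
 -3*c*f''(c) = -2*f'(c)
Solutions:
 f(c) = C1 + C2*c^(5/3)


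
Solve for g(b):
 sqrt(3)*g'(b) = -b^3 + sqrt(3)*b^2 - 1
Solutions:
 g(b) = C1 - sqrt(3)*b^4/12 + b^3/3 - sqrt(3)*b/3


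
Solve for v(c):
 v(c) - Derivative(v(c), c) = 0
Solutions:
 v(c) = C1*exp(c)


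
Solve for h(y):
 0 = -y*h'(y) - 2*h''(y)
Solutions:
 h(y) = C1 + C2*erf(y/2)


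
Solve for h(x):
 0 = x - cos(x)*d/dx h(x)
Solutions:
 h(x) = C1 + Integral(x/cos(x), x)


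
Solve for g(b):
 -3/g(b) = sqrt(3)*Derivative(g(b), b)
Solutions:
 g(b) = -sqrt(C1 - 2*sqrt(3)*b)
 g(b) = sqrt(C1 - 2*sqrt(3)*b)


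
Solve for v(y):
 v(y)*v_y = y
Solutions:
 v(y) = -sqrt(C1 + y^2)
 v(y) = sqrt(C1 + y^2)


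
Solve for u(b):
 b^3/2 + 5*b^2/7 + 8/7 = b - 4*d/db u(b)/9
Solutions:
 u(b) = C1 - 9*b^4/32 - 15*b^3/28 + 9*b^2/8 - 18*b/7


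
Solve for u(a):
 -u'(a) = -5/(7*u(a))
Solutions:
 u(a) = -sqrt(C1 + 70*a)/7
 u(a) = sqrt(C1 + 70*a)/7


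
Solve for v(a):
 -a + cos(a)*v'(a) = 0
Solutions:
 v(a) = C1 + Integral(a/cos(a), a)


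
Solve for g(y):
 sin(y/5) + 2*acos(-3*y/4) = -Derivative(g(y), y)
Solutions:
 g(y) = C1 - 2*y*acos(-3*y/4) - 2*sqrt(16 - 9*y^2)/3 + 5*cos(y/5)


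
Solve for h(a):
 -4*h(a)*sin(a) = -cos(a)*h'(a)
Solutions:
 h(a) = C1/cos(a)^4


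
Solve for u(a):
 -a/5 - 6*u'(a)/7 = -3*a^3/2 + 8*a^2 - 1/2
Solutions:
 u(a) = C1 + 7*a^4/16 - 28*a^3/9 - 7*a^2/60 + 7*a/12


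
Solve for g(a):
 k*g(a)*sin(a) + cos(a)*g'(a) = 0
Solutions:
 g(a) = C1*exp(k*log(cos(a)))


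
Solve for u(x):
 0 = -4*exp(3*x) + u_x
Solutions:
 u(x) = C1 + 4*exp(3*x)/3


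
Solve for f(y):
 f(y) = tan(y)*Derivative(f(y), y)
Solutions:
 f(y) = C1*sin(y)


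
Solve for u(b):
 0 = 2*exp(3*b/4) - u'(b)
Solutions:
 u(b) = C1 + 8*exp(3*b/4)/3


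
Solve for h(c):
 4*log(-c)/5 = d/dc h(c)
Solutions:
 h(c) = C1 + 4*c*log(-c)/5 - 4*c/5


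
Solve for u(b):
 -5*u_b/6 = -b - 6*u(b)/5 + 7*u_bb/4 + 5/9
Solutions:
 u(b) = C1*exp(b*(-25 + sqrt(8185))/105) + C2*exp(-b*(25 + sqrt(8185))/105) - 5*b/6 - 25/216


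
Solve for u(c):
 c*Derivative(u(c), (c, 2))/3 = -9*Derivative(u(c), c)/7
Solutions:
 u(c) = C1 + C2/c^(20/7)


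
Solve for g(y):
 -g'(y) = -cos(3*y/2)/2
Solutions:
 g(y) = C1 + sin(3*y/2)/3


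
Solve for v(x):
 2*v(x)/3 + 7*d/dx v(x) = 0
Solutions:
 v(x) = C1*exp(-2*x/21)


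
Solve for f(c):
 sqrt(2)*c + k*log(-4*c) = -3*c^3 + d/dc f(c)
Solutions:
 f(c) = C1 + 3*c^4/4 + sqrt(2)*c^2/2 + c*k*log(-c) + c*k*(-1 + 2*log(2))


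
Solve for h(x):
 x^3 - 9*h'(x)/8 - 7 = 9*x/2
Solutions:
 h(x) = C1 + 2*x^4/9 - 2*x^2 - 56*x/9


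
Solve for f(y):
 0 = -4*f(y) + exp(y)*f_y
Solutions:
 f(y) = C1*exp(-4*exp(-y))


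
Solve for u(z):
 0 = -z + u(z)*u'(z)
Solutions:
 u(z) = -sqrt(C1 + z^2)
 u(z) = sqrt(C1 + z^2)


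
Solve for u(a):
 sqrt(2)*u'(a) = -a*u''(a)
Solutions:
 u(a) = C1 + C2*a^(1 - sqrt(2))


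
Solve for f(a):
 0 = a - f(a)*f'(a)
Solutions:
 f(a) = -sqrt(C1 + a^2)
 f(a) = sqrt(C1 + a^2)


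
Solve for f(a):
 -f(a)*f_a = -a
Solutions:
 f(a) = -sqrt(C1 + a^2)
 f(a) = sqrt(C1 + a^2)


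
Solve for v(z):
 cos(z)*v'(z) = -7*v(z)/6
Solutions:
 v(z) = C1*(sin(z) - 1)^(7/12)/(sin(z) + 1)^(7/12)


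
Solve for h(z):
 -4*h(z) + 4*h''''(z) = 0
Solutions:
 h(z) = C1*exp(-z) + C2*exp(z) + C3*sin(z) + C4*cos(z)


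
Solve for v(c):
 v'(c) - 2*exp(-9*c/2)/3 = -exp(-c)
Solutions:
 v(c) = C1 + exp(-c) - 4*exp(-9*c/2)/27


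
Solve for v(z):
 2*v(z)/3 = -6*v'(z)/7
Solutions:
 v(z) = C1*exp(-7*z/9)


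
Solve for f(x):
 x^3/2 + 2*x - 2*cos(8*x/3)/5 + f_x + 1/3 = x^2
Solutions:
 f(x) = C1 - x^4/8 + x^3/3 - x^2 - x/3 + 3*sin(8*x/3)/20


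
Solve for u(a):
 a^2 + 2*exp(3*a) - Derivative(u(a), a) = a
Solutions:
 u(a) = C1 + a^3/3 - a^2/2 + 2*exp(3*a)/3


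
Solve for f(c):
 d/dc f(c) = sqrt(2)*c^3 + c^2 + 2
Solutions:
 f(c) = C1 + sqrt(2)*c^4/4 + c^3/3 + 2*c


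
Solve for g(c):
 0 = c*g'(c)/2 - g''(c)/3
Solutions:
 g(c) = C1 + C2*erfi(sqrt(3)*c/2)


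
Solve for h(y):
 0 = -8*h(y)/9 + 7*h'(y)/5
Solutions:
 h(y) = C1*exp(40*y/63)


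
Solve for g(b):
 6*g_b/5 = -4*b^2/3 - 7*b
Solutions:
 g(b) = C1 - 10*b^3/27 - 35*b^2/12


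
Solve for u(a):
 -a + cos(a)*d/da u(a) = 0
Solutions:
 u(a) = C1 + Integral(a/cos(a), a)


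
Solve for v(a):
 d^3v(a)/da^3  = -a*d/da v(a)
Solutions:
 v(a) = C1 + Integral(C2*airyai(-a) + C3*airybi(-a), a)


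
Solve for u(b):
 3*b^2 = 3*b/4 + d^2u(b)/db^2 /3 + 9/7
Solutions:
 u(b) = C1 + C2*b + 3*b^4/4 - 3*b^3/8 - 27*b^2/14


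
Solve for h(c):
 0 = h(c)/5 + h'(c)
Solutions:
 h(c) = C1*exp(-c/5)


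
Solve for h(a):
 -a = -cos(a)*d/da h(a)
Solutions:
 h(a) = C1 + Integral(a/cos(a), a)


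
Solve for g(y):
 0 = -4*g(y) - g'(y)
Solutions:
 g(y) = C1*exp(-4*y)


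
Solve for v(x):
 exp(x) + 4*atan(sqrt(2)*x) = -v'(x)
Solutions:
 v(x) = C1 - 4*x*atan(sqrt(2)*x) - exp(x) + sqrt(2)*log(2*x^2 + 1)


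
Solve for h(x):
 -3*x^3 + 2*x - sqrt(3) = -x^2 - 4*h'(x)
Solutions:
 h(x) = C1 + 3*x^4/16 - x^3/12 - x^2/4 + sqrt(3)*x/4


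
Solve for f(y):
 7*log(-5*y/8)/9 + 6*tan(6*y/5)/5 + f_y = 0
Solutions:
 f(y) = C1 - 7*y*log(-y)/9 - 7*y*log(5)/9 + 7*y/9 + 7*y*log(2)/3 + log(cos(6*y/5))


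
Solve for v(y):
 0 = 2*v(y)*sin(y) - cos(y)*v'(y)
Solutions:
 v(y) = C1/cos(y)^2


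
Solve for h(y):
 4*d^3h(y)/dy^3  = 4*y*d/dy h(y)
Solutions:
 h(y) = C1 + Integral(C2*airyai(y) + C3*airybi(y), y)


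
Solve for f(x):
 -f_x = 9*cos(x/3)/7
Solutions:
 f(x) = C1 - 27*sin(x/3)/7


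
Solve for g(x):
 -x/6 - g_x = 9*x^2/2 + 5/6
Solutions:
 g(x) = C1 - 3*x^3/2 - x^2/12 - 5*x/6


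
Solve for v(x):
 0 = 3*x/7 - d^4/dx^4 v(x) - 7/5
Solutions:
 v(x) = C1 + C2*x + C3*x^2 + C4*x^3 + x^5/280 - 7*x^4/120


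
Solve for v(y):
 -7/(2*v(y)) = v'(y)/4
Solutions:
 v(y) = -sqrt(C1 - 28*y)
 v(y) = sqrt(C1 - 28*y)


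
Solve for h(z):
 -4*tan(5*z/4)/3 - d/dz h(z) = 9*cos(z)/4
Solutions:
 h(z) = C1 + 16*log(cos(5*z/4))/15 - 9*sin(z)/4


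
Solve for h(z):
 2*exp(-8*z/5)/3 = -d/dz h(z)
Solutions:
 h(z) = C1 + 5*exp(-8*z/5)/12


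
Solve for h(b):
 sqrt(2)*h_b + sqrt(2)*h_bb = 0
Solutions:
 h(b) = C1 + C2*exp(-b)


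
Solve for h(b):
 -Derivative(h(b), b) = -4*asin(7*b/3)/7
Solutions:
 h(b) = C1 + 4*b*asin(7*b/3)/7 + 4*sqrt(9 - 49*b^2)/49


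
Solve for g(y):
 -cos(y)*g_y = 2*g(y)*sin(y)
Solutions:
 g(y) = C1*cos(y)^2


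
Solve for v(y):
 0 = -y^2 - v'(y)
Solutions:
 v(y) = C1 - y^3/3


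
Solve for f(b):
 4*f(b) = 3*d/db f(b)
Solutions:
 f(b) = C1*exp(4*b/3)


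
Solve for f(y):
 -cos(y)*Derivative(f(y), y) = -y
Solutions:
 f(y) = C1 + Integral(y/cos(y), y)


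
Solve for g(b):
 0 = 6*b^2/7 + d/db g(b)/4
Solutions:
 g(b) = C1 - 8*b^3/7


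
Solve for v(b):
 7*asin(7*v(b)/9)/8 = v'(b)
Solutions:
 Integral(1/asin(7*_y/9), (_y, v(b))) = C1 + 7*b/8


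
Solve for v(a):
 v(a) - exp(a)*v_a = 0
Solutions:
 v(a) = C1*exp(-exp(-a))


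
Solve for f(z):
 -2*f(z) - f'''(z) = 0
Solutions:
 f(z) = C3*exp(-2^(1/3)*z) + (C1*sin(2^(1/3)*sqrt(3)*z/2) + C2*cos(2^(1/3)*sqrt(3)*z/2))*exp(2^(1/3)*z/2)


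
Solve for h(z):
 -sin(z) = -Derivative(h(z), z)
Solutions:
 h(z) = C1 - cos(z)


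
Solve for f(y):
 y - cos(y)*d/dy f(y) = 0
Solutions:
 f(y) = C1 + Integral(y/cos(y), y)


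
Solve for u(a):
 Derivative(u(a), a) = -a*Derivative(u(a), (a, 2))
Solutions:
 u(a) = C1 + C2*log(a)


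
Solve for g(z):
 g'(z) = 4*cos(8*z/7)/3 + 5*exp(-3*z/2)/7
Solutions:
 g(z) = C1 + 7*sin(8*z/7)/6 - 10*exp(-3*z/2)/21


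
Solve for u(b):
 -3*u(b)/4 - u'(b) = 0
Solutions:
 u(b) = C1*exp(-3*b/4)


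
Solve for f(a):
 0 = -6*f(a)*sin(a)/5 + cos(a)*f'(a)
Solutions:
 f(a) = C1/cos(a)^(6/5)


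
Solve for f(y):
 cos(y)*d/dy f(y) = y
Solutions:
 f(y) = C1 + Integral(y/cos(y), y)


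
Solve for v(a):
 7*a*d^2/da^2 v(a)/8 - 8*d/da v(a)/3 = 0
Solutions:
 v(a) = C1 + C2*a^(85/21)


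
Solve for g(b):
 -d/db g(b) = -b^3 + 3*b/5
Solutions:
 g(b) = C1 + b^4/4 - 3*b^2/10


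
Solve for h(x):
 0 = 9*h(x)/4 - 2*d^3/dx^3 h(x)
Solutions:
 h(x) = C3*exp(3^(2/3)*x/2) + (C1*sin(3*3^(1/6)*x/4) + C2*cos(3*3^(1/6)*x/4))*exp(-3^(2/3)*x/4)


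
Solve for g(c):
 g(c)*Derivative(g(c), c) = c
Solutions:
 g(c) = -sqrt(C1 + c^2)
 g(c) = sqrt(C1 + c^2)


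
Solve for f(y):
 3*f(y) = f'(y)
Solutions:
 f(y) = C1*exp(3*y)


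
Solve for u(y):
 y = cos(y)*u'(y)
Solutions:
 u(y) = C1 + Integral(y/cos(y), y)


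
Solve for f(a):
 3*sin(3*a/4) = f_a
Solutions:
 f(a) = C1 - 4*cos(3*a/4)


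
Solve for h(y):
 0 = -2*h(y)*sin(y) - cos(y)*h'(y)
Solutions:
 h(y) = C1*cos(y)^2


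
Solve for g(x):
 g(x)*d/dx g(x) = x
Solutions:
 g(x) = -sqrt(C1 + x^2)
 g(x) = sqrt(C1 + x^2)


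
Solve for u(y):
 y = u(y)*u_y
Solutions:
 u(y) = -sqrt(C1 + y^2)
 u(y) = sqrt(C1 + y^2)


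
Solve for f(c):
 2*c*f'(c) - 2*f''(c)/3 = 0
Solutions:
 f(c) = C1 + C2*erfi(sqrt(6)*c/2)


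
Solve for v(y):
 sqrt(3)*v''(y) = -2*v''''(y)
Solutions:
 v(y) = C1 + C2*y + C3*sin(sqrt(2)*3^(1/4)*y/2) + C4*cos(sqrt(2)*3^(1/4)*y/2)


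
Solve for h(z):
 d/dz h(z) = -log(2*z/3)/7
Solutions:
 h(z) = C1 - z*log(z)/7 - z*log(2)/7 + z/7 + z*log(3)/7


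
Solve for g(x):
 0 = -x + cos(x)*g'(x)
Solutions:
 g(x) = C1 + Integral(x/cos(x), x)


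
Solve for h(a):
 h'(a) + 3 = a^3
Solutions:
 h(a) = C1 + a^4/4 - 3*a


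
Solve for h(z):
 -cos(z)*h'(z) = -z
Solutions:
 h(z) = C1 + Integral(z/cos(z), z)


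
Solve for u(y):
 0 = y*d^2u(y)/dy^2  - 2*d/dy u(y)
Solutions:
 u(y) = C1 + C2*y^3


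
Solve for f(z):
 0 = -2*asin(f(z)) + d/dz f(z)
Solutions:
 Integral(1/asin(_y), (_y, f(z))) = C1 + 2*z


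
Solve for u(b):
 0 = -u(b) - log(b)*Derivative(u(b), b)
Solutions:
 u(b) = C1*exp(-li(b))


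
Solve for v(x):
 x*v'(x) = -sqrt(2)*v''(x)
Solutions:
 v(x) = C1 + C2*erf(2^(1/4)*x/2)


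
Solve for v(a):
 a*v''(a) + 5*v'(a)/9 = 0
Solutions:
 v(a) = C1 + C2*a^(4/9)


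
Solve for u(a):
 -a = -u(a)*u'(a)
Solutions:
 u(a) = -sqrt(C1 + a^2)
 u(a) = sqrt(C1 + a^2)


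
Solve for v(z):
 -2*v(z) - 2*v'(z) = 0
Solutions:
 v(z) = C1*exp(-z)


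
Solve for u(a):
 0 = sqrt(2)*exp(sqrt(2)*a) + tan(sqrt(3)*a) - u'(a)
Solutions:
 u(a) = C1 + exp(sqrt(2)*a) - sqrt(3)*log(cos(sqrt(3)*a))/3


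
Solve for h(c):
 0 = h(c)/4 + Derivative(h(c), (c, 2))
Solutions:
 h(c) = C1*sin(c/2) + C2*cos(c/2)


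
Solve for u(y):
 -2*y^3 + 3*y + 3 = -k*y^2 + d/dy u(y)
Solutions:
 u(y) = C1 + k*y^3/3 - y^4/2 + 3*y^2/2 + 3*y


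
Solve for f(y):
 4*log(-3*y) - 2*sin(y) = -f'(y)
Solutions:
 f(y) = C1 - 4*y*log(-y) - 4*y*log(3) + 4*y - 2*cos(y)


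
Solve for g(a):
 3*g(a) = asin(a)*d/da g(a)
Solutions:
 g(a) = C1*exp(3*Integral(1/asin(a), a))


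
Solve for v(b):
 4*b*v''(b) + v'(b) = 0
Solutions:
 v(b) = C1 + C2*b^(3/4)


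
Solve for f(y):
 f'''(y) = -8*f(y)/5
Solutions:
 f(y) = C3*exp(-2*5^(2/3)*y/5) + (C1*sin(sqrt(3)*5^(2/3)*y/5) + C2*cos(sqrt(3)*5^(2/3)*y/5))*exp(5^(2/3)*y/5)


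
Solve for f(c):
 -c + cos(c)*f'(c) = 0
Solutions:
 f(c) = C1 + Integral(c/cos(c), c)


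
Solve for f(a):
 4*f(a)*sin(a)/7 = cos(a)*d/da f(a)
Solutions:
 f(a) = C1/cos(a)^(4/7)


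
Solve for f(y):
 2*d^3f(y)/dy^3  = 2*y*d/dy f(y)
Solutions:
 f(y) = C1 + Integral(C2*airyai(y) + C3*airybi(y), y)


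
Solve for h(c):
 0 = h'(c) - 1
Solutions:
 h(c) = C1 + c


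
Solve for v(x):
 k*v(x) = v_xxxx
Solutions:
 v(x) = C1*exp(-k^(1/4)*x) + C2*exp(k^(1/4)*x) + C3*exp(-I*k^(1/4)*x) + C4*exp(I*k^(1/4)*x)


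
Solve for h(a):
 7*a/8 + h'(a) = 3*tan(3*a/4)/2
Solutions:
 h(a) = C1 - 7*a^2/16 - 2*log(cos(3*a/4))


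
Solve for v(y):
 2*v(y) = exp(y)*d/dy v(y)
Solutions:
 v(y) = C1*exp(-2*exp(-y))


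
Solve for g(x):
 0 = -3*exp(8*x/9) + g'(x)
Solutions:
 g(x) = C1 + 27*exp(8*x/9)/8


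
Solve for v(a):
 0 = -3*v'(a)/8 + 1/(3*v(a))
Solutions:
 v(a) = -sqrt(C1 + 16*a)/3
 v(a) = sqrt(C1 + 16*a)/3


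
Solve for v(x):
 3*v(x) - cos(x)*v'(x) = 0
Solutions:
 v(x) = C1*(sin(x) + 1)^(3/2)/(sin(x) - 1)^(3/2)


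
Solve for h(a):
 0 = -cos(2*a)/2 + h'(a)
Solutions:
 h(a) = C1 + sin(2*a)/4


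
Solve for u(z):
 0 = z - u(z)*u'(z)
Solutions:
 u(z) = -sqrt(C1 + z^2)
 u(z) = sqrt(C1 + z^2)


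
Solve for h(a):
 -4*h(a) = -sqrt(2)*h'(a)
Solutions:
 h(a) = C1*exp(2*sqrt(2)*a)


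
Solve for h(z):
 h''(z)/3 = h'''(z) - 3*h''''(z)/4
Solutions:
 h(z) = C1 + C4*exp(2*z/3) + z*(C2 + C3*exp(z)^(2/3))


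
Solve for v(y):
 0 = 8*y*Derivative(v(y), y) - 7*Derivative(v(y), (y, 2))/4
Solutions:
 v(y) = C1 + C2*erfi(4*sqrt(7)*y/7)


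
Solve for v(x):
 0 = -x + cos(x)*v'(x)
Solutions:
 v(x) = C1 + Integral(x/cos(x), x)


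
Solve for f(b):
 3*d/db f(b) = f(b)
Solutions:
 f(b) = C1*exp(b/3)


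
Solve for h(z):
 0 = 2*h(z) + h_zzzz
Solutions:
 h(z) = (C1*sin(2^(3/4)*z/2) + C2*cos(2^(3/4)*z/2))*exp(-2^(3/4)*z/2) + (C3*sin(2^(3/4)*z/2) + C4*cos(2^(3/4)*z/2))*exp(2^(3/4)*z/2)


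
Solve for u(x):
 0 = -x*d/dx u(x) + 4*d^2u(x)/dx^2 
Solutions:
 u(x) = C1 + C2*erfi(sqrt(2)*x/4)


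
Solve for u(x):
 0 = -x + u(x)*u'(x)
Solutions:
 u(x) = -sqrt(C1 + x^2)
 u(x) = sqrt(C1 + x^2)


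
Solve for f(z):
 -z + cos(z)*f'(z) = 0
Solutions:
 f(z) = C1 + Integral(z/cos(z), z)


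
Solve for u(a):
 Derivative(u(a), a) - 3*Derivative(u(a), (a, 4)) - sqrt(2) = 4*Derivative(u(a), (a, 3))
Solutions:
 u(a) = C1 + C2*exp(-a) + C3*exp(a*(-1 + sqrt(13))/6) + C4*exp(-a*(1 + sqrt(13))/6) + sqrt(2)*a


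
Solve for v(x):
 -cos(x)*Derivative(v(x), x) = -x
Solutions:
 v(x) = C1 + Integral(x/cos(x), x)


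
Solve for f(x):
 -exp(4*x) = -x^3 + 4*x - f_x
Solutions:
 f(x) = C1 - x^4/4 + 2*x^2 + exp(4*x)/4


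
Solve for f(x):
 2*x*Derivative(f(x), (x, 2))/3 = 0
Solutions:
 f(x) = C1 + C2*x


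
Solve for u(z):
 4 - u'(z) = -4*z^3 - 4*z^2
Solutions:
 u(z) = C1 + z^4 + 4*z^3/3 + 4*z


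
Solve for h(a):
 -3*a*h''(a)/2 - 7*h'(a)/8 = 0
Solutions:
 h(a) = C1 + C2*a^(5/12)


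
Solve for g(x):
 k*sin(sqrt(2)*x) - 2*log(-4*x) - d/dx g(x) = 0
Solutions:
 g(x) = C1 - sqrt(2)*k*cos(sqrt(2)*x)/2 - 2*x*log(-x) - 4*x*log(2) + 2*x


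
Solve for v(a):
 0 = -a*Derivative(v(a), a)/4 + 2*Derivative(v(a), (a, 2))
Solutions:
 v(a) = C1 + C2*erfi(a/4)


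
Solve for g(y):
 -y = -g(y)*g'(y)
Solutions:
 g(y) = -sqrt(C1 + y^2)
 g(y) = sqrt(C1 + y^2)


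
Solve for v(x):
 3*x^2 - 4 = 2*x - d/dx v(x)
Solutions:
 v(x) = C1 - x^3 + x^2 + 4*x


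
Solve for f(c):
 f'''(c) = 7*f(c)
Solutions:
 f(c) = C3*exp(7^(1/3)*c) + (C1*sin(sqrt(3)*7^(1/3)*c/2) + C2*cos(sqrt(3)*7^(1/3)*c/2))*exp(-7^(1/3)*c/2)


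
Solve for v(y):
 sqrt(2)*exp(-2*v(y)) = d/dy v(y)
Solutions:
 v(y) = log(-sqrt(C1 + 2*sqrt(2)*y))
 v(y) = log(C1 + 2*sqrt(2)*y)/2


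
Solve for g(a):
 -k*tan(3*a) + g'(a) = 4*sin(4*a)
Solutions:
 g(a) = C1 - k*log(cos(3*a))/3 - cos(4*a)


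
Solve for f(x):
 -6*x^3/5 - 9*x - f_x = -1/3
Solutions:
 f(x) = C1 - 3*x^4/10 - 9*x^2/2 + x/3


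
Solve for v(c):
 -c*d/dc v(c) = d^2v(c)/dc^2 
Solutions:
 v(c) = C1 + C2*erf(sqrt(2)*c/2)


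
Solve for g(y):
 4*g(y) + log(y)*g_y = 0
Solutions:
 g(y) = C1*exp(-4*li(y))


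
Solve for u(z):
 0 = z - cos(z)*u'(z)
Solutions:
 u(z) = C1 + Integral(z/cos(z), z)


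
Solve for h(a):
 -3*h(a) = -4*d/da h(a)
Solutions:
 h(a) = C1*exp(3*a/4)


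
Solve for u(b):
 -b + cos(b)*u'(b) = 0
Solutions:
 u(b) = C1 + Integral(b/cos(b), b)


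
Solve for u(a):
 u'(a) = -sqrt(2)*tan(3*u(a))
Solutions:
 u(a) = -asin(C1*exp(-3*sqrt(2)*a))/3 + pi/3
 u(a) = asin(C1*exp(-3*sqrt(2)*a))/3


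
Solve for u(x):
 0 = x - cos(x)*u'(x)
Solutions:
 u(x) = C1 + Integral(x/cos(x), x)


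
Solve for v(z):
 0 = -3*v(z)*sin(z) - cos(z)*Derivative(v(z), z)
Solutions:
 v(z) = C1*cos(z)^3


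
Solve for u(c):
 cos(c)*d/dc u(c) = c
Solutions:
 u(c) = C1 + Integral(c/cos(c), c)


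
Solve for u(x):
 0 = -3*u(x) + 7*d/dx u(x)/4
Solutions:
 u(x) = C1*exp(12*x/7)


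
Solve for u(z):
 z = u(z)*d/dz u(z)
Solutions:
 u(z) = -sqrt(C1 + z^2)
 u(z) = sqrt(C1 + z^2)


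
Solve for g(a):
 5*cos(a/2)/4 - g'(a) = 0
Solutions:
 g(a) = C1 + 5*sin(a/2)/2


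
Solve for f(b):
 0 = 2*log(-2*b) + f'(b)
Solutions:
 f(b) = C1 - 2*b*log(-b) + 2*b*(1 - log(2))


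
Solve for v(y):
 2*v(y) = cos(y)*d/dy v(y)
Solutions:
 v(y) = C1*(sin(y) + 1)/(sin(y) - 1)


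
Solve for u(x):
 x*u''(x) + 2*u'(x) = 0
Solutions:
 u(x) = C1 + C2/x


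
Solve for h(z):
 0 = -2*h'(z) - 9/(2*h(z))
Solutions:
 h(z) = -sqrt(C1 - 18*z)/2
 h(z) = sqrt(C1 - 18*z)/2


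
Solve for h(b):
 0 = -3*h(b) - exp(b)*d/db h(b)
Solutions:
 h(b) = C1*exp(3*exp(-b))


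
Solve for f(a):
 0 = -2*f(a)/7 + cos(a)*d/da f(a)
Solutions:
 f(a) = C1*(sin(a) + 1)^(1/7)/(sin(a) - 1)^(1/7)


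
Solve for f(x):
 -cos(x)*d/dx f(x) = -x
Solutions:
 f(x) = C1 + Integral(x/cos(x), x)


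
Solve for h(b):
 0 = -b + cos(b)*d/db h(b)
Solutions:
 h(b) = C1 + Integral(b/cos(b), b)


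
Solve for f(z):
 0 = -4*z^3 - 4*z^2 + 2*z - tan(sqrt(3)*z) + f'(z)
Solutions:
 f(z) = C1 + z^4 + 4*z^3/3 - z^2 - sqrt(3)*log(cos(sqrt(3)*z))/3


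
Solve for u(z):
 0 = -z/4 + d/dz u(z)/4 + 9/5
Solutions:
 u(z) = C1 + z^2/2 - 36*z/5


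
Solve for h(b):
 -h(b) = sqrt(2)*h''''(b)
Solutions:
 h(b) = (C1*sin(2^(3/8)*b/2) + C2*cos(2^(3/8)*b/2))*exp(-2^(3/8)*b/2) + (C3*sin(2^(3/8)*b/2) + C4*cos(2^(3/8)*b/2))*exp(2^(3/8)*b/2)


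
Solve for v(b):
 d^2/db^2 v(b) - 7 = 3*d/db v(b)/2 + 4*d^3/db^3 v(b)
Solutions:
 v(b) = C1 - 14*b/3 + (C2*sin(sqrt(23)*b/8) + C3*cos(sqrt(23)*b/8))*exp(b/8)


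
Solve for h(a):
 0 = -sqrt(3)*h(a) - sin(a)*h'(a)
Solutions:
 h(a) = C1*(cos(a) + 1)^(sqrt(3)/2)/(cos(a) - 1)^(sqrt(3)/2)


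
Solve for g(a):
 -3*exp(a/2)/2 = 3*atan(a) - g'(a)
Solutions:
 g(a) = C1 + 3*a*atan(a) + 3*exp(a/2) - 3*log(a^2 + 1)/2


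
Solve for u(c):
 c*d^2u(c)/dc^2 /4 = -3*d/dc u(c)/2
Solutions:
 u(c) = C1 + C2/c^5


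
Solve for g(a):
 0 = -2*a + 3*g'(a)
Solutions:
 g(a) = C1 + a^2/3


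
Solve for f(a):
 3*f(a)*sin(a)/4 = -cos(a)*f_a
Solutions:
 f(a) = C1*cos(a)^(3/4)


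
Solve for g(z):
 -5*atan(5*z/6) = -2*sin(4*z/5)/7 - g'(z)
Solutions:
 g(z) = C1 + 5*z*atan(5*z/6) - 3*log(25*z^2 + 36) + 5*cos(4*z/5)/14


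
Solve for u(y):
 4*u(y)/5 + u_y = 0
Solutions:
 u(y) = C1*exp(-4*y/5)


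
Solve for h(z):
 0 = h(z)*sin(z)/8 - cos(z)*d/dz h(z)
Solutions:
 h(z) = C1/cos(z)^(1/8)


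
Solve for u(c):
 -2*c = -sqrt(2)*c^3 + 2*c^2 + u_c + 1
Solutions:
 u(c) = C1 + sqrt(2)*c^4/4 - 2*c^3/3 - c^2 - c


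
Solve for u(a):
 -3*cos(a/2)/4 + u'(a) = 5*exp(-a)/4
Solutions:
 u(a) = C1 + 3*sin(a/2)/2 - 5*exp(-a)/4


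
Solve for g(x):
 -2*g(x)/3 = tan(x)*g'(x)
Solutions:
 g(x) = C1/sin(x)^(2/3)


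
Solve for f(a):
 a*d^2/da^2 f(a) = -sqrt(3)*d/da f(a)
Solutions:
 f(a) = C1 + C2*a^(1 - sqrt(3))


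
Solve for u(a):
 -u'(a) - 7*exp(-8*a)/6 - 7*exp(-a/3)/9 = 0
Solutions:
 u(a) = C1 + 7*exp(-8*a)/48 + 7*exp(-a/3)/3


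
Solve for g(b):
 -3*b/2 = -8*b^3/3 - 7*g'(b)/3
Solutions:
 g(b) = C1 - 2*b^4/7 + 9*b^2/28


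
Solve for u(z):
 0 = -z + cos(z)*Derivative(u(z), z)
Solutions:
 u(z) = C1 + Integral(z/cos(z), z)


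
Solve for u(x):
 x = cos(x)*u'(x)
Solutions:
 u(x) = C1 + Integral(x/cos(x), x)


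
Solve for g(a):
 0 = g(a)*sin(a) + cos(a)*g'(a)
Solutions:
 g(a) = C1*cos(a)


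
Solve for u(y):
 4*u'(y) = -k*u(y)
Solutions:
 u(y) = C1*exp(-k*y/4)


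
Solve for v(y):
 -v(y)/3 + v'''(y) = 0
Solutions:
 v(y) = C3*exp(3^(2/3)*y/3) + (C1*sin(3^(1/6)*y/2) + C2*cos(3^(1/6)*y/2))*exp(-3^(2/3)*y/6)


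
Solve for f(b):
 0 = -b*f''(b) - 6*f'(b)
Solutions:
 f(b) = C1 + C2/b^5


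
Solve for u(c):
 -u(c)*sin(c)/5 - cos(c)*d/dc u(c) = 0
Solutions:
 u(c) = C1*cos(c)^(1/5)


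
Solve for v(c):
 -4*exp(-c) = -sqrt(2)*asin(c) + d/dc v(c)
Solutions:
 v(c) = C1 + sqrt(2)*c*asin(c) + sqrt(2)*sqrt(1 - c^2) + 4*exp(-c)


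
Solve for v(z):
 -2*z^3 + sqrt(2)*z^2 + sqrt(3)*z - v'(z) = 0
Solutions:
 v(z) = C1 - z^4/2 + sqrt(2)*z^3/3 + sqrt(3)*z^2/2


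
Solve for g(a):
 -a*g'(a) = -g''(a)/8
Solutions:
 g(a) = C1 + C2*erfi(2*a)


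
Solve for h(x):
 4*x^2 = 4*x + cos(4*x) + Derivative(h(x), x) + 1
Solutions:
 h(x) = C1 + 4*x^3/3 - 2*x^2 - x - sin(4*x)/4


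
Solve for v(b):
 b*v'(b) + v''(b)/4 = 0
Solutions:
 v(b) = C1 + C2*erf(sqrt(2)*b)


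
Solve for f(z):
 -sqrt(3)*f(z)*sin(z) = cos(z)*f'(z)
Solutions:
 f(z) = C1*cos(z)^(sqrt(3))


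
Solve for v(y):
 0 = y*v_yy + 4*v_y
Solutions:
 v(y) = C1 + C2/y^3


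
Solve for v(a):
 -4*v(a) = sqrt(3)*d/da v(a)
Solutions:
 v(a) = C1*exp(-4*sqrt(3)*a/3)


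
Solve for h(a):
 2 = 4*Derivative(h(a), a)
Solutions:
 h(a) = C1 + a/2


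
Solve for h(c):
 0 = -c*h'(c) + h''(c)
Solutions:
 h(c) = C1 + C2*erfi(sqrt(2)*c/2)


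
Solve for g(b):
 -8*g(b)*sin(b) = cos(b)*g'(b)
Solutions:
 g(b) = C1*cos(b)^8


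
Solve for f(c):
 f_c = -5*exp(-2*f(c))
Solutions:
 f(c) = log(-sqrt(C1 - 10*c))
 f(c) = log(C1 - 10*c)/2


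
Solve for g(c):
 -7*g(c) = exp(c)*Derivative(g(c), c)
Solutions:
 g(c) = C1*exp(7*exp(-c))


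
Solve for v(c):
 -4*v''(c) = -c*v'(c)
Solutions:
 v(c) = C1 + C2*erfi(sqrt(2)*c/4)


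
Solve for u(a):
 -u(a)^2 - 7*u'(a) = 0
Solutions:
 u(a) = 7/(C1 + a)


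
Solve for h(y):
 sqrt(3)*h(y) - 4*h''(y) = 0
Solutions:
 h(y) = C1*exp(-3^(1/4)*y/2) + C2*exp(3^(1/4)*y/2)


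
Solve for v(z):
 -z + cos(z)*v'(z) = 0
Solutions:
 v(z) = C1 + Integral(z/cos(z), z)


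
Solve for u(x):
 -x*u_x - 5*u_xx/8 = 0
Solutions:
 u(x) = C1 + C2*erf(2*sqrt(5)*x/5)


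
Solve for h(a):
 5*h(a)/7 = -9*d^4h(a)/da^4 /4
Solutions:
 h(a) = (C1*sin(sqrt(3)*5^(1/4)*7^(3/4)*a/21) + C2*cos(sqrt(3)*5^(1/4)*7^(3/4)*a/21))*exp(-sqrt(3)*5^(1/4)*7^(3/4)*a/21) + (C3*sin(sqrt(3)*5^(1/4)*7^(3/4)*a/21) + C4*cos(sqrt(3)*5^(1/4)*7^(3/4)*a/21))*exp(sqrt(3)*5^(1/4)*7^(3/4)*a/21)


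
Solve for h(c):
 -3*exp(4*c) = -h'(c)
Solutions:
 h(c) = C1 + 3*exp(4*c)/4


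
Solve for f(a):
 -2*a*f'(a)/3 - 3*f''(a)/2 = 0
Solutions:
 f(a) = C1 + C2*erf(sqrt(2)*a/3)


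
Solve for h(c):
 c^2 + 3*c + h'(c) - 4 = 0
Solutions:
 h(c) = C1 - c^3/3 - 3*c^2/2 + 4*c


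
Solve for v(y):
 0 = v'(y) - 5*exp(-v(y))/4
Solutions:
 v(y) = log(C1 + 5*y/4)


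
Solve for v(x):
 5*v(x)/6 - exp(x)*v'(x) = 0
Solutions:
 v(x) = C1*exp(-5*exp(-x)/6)


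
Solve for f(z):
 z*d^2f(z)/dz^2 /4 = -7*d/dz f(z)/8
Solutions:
 f(z) = C1 + C2/z^(5/2)


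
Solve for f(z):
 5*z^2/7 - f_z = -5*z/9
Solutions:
 f(z) = C1 + 5*z^3/21 + 5*z^2/18


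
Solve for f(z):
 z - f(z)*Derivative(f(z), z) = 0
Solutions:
 f(z) = -sqrt(C1 + z^2)
 f(z) = sqrt(C1 + z^2)


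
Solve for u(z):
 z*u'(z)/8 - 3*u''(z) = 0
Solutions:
 u(z) = C1 + C2*erfi(sqrt(3)*z/12)


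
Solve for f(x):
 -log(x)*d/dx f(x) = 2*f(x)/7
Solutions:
 f(x) = C1*exp(-2*li(x)/7)


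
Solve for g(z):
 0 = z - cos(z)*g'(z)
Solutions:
 g(z) = C1 + Integral(z/cos(z), z)


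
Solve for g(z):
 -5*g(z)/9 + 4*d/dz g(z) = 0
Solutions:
 g(z) = C1*exp(5*z/36)


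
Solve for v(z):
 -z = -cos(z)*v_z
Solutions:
 v(z) = C1 + Integral(z/cos(z), z)


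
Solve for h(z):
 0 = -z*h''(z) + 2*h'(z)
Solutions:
 h(z) = C1 + C2*z^3


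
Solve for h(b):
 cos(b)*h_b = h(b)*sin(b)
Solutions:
 h(b) = C1/cos(b)


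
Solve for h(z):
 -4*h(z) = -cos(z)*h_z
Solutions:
 h(z) = C1*(sin(z)^2 + 2*sin(z) + 1)/(sin(z)^2 - 2*sin(z) + 1)


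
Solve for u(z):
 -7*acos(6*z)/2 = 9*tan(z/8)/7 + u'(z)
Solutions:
 u(z) = C1 - 7*z*acos(6*z)/2 + 7*sqrt(1 - 36*z^2)/12 + 72*log(cos(z/8))/7


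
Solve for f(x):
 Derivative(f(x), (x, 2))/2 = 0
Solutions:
 f(x) = C1 + C2*x


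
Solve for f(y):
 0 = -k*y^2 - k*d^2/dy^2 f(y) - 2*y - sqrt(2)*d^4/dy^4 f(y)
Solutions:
 f(y) = C1 + C2*y + C3*exp(-2^(3/4)*y*sqrt(-k)/2) + C4*exp(2^(3/4)*y*sqrt(-k)/2) - y^4/12 - y^3/(3*k) + sqrt(2)*y^2/k


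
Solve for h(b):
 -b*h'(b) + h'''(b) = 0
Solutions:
 h(b) = C1 + Integral(C2*airyai(b) + C3*airybi(b), b)


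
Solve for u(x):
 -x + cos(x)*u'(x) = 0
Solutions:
 u(x) = C1 + Integral(x/cos(x), x)


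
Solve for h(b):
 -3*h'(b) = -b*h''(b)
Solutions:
 h(b) = C1 + C2*b^4


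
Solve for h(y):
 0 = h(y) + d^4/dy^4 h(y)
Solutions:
 h(y) = (C1*sin(sqrt(2)*y/2) + C2*cos(sqrt(2)*y/2))*exp(-sqrt(2)*y/2) + (C3*sin(sqrt(2)*y/2) + C4*cos(sqrt(2)*y/2))*exp(sqrt(2)*y/2)


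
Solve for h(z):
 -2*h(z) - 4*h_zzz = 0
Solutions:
 h(z) = C3*exp(-2^(2/3)*z/2) + (C1*sin(2^(2/3)*sqrt(3)*z/4) + C2*cos(2^(2/3)*sqrt(3)*z/4))*exp(2^(2/3)*z/4)


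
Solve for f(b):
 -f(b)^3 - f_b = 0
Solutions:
 f(b) = -sqrt(2)*sqrt(-1/(C1 - b))/2
 f(b) = sqrt(2)*sqrt(-1/(C1 - b))/2


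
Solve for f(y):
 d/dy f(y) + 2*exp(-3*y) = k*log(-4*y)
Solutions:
 f(y) = C1 + k*y*log(-y) + k*y*(-1 + 2*log(2)) + 2*exp(-3*y)/3


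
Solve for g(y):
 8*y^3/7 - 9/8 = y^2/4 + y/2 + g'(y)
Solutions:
 g(y) = C1 + 2*y^4/7 - y^3/12 - y^2/4 - 9*y/8


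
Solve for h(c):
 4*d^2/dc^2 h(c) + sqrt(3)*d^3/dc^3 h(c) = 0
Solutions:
 h(c) = C1 + C2*c + C3*exp(-4*sqrt(3)*c/3)


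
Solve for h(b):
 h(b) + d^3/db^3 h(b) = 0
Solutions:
 h(b) = C3*exp(-b) + (C1*sin(sqrt(3)*b/2) + C2*cos(sqrt(3)*b/2))*exp(b/2)


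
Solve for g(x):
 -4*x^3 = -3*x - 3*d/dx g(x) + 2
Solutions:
 g(x) = C1 + x^4/3 - x^2/2 + 2*x/3


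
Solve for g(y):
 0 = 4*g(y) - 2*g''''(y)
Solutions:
 g(y) = C1*exp(-2^(1/4)*y) + C2*exp(2^(1/4)*y) + C3*sin(2^(1/4)*y) + C4*cos(2^(1/4)*y)


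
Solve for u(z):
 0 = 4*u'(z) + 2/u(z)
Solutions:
 u(z) = -sqrt(C1 - z)
 u(z) = sqrt(C1 - z)


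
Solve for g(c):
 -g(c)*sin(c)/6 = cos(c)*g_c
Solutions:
 g(c) = C1*cos(c)^(1/6)


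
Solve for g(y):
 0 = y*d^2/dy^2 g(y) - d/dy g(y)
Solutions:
 g(y) = C1 + C2*y^2


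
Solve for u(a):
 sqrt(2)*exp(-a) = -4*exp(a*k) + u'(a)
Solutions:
 u(a) = C1 - sqrt(2)*exp(-a) + 4*exp(a*k)/k


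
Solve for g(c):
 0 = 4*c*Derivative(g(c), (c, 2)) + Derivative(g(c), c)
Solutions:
 g(c) = C1 + C2*c^(3/4)


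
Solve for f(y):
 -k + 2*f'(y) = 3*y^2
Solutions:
 f(y) = C1 + k*y/2 + y^3/2


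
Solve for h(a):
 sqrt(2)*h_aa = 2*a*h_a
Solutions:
 h(a) = C1 + C2*erfi(2^(3/4)*a/2)


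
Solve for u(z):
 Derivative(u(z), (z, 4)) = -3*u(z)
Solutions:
 u(z) = (C1*sin(sqrt(2)*3^(1/4)*z/2) + C2*cos(sqrt(2)*3^(1/4)*z/2))*exp(-sqrt(2)*3^(1/4)*z/2) + (C3*sin(sqrt(2)*3^(1/4)*z/2) + C4*cos(sqrt(2)*3^(1/4)*z/2))*exp(sqrt(2)*3^(1/4)*z/2)


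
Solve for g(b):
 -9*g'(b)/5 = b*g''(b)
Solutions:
 g(b) = C1 + C2/b^(4/5)


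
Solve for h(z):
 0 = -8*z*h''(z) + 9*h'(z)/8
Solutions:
 h(z) = C1 + C2*z^(73/64)


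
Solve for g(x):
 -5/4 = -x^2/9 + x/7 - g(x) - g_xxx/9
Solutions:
 g(x) = C3*exp(-3^(2/3)*x) - x^2/9 + x/7 + (C1*sin(3*3^(1/6)*x/2) + C2*cos(3*3^(1/6)*x/2))*exp(3^(2/3)*x/2) + 5/4


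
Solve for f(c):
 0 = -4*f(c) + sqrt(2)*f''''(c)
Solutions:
 f(c) = C1*exp(-2^(3/8)*c) + C2*exp(2^(3/8)*c) + C3*sin(2^(3/8)*c) + C4*cos(2^(3/8)*c)


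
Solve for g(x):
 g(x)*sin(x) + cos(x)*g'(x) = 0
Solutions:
 g(x) = C1*cos(x)


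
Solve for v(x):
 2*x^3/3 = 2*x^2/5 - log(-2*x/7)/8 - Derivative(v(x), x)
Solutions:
 v(x) = C1 - x^4/6 + 2*x^3/15 - x*log(-x)/8 + x*(-log(2) + 1 + log(7))/8


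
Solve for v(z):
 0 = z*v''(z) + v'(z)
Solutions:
 v(z) = C1 + C2*log(z)


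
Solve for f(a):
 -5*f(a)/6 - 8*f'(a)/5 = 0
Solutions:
 f(a) = C1*exp(-25*a/48)


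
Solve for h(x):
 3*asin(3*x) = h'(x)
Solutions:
 h(x) = C1 + 3*x*asin(3*x) + sqrt(1 - 9*x^2)


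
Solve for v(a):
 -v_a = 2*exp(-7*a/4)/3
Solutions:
 v(a) = C1 + 8*exp(-7*a/4)/21


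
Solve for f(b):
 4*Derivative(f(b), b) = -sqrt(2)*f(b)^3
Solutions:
 f(b) = -sqrt(2)*sqrt(-1/(C1 - sqrt(2)*b))
 f(b) = sqrt(2)*sqrt(-1/(C1 - sqrt(2)*b))


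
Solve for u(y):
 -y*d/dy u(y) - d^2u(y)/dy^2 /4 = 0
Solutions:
 u(y) = C1 + C2*erf(sqrt(2)*y)


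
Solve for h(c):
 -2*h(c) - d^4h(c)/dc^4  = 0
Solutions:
 h(c) = (C1*sin(2^(3/4)*c/2) + C2*cos(2^(3/4)*c/2))*exp(-2^(3/4)*c/2) + (C3*sin(2^(3/4)*c/2) + C4*cos(2^(3/4)*c/2))*exp(2^(3/4)*c/2)


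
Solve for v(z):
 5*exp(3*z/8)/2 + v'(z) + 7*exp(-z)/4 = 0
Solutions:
 v(z) = C1 - 20*exp(3*z/8)/3 + 7*exp(-z)/4


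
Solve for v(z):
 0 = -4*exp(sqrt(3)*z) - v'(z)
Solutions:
 v(z) = C1 - 4*sqrt(3)*exp(sqrt(3)*z)/3


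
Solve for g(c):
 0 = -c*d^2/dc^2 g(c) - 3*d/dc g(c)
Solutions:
 g(c) = C1 + C2/c^2


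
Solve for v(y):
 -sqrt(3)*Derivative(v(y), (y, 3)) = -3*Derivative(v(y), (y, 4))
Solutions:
 v(y) = C1 + C2*y + C3*y^2 + C4*exp(sqrt(3)*y/3)


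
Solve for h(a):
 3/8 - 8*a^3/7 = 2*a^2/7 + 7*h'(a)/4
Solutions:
 h(a) = C1 - 8*a^4/49 - 8*a^3/147 + 3*a/14


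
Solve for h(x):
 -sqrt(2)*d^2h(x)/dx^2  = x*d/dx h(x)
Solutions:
 h(x) = C1 + C2*erf(2^(1/4)*x/2)


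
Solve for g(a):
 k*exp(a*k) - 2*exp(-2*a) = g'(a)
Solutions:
 g(a) = C1 + exp(a*k) + exp(-2*a)


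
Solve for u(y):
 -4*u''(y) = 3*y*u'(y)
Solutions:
 u(y) = C1 + C2*erf(sqrt(6)*y/4)


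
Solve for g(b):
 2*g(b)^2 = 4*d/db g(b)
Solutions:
 g(b) = -2/(C1 + b)


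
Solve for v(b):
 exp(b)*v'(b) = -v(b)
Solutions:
 v(b) = C1*exp(exp(-b))


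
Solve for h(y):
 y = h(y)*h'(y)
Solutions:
 h(y) = -sqrt(C1 + y^2)
 h(y) = sqrt(C1 + y^2)


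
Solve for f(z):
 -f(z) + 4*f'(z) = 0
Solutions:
 f(z) = C1*exp(z/4)


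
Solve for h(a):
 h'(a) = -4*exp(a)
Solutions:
 h(a) = C1 - 4*exp(a)


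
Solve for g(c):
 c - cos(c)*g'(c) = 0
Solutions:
 g(c) = C1 + Integral(c/cos(c), c)


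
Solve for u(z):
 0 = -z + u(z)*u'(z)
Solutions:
 u(z) = -sqrt(C1 + z^2)
 u(z) = sqrt(C1 + z^2)


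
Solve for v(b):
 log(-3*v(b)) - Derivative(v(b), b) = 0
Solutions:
 -Integral(1/(log(-_y) + log(3)), (_y, v(b))) = C1 - b


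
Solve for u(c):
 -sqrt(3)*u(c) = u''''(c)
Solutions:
 u(c) = (C1*sin(sqrt(2)*3^(1/8)*c/2) + C2*cos(sqrt(2)*3^(1/8)*c/2))*exp(-sqrt(2)*3^(1/8)*c/2) + (C3*sin(sqrt(2)*3^(1/8)*c/2) + C4*cos(sqrt(2)*3^(1/8)*c/2))*exp(sqrt(2)*3^(1/8)*c/2)


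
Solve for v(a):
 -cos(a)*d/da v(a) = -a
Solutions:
 v(a) = C1 + Integral(a/cos(a), a)


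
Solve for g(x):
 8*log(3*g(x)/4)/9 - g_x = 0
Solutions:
 9*Integral(1/(-log(_y) - log(3) + 2*log(2)), (_y, g(x)))/8 = C1 - x


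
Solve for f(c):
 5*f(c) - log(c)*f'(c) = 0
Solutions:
 f(c) = C1*exp(5*li(c))


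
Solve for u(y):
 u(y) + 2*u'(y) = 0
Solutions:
 u(y) = C1*exp(-y/2)


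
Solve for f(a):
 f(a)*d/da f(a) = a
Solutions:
 f(a) = -sqrt(C1 + a^2)
 f(a) = sqrt(C1 + a^2)


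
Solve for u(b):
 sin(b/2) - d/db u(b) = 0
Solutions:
 u(b) = C1 - 2*cos(b/2)


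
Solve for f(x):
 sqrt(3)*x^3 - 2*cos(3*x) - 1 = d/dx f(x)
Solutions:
 f(x) = C1 + sqrt(3)*x^4/4 - x - 2*sin(3*x)/3


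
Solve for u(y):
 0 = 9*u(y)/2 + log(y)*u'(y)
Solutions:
 u(y) = C1*exp(-9*li(y)/2)


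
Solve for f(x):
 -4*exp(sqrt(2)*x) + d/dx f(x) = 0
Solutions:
 f(x) = C1 + 2*sqrt(2)*exp(sqrt(2)*x)


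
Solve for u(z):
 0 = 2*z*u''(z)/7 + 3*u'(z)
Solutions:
 u(z) = C1 + C2/z^(19/2)


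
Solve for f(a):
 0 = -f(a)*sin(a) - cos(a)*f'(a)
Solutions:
 f(a) = C1*cos(a)


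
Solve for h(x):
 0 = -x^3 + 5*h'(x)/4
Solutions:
 h(x) = C1 + x^4/5


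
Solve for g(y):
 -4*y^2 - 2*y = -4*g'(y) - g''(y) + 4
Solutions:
 g(y) = C1 + C2*exp(-4*y) + y^3/3 + y


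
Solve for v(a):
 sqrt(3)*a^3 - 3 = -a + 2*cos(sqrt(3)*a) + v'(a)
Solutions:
 v(a) = C1 + sqrt(3)*a^4/4 + a^2/2 - 3*a - 2*sqrt(3)*sin(sqrt(3)*a)/3


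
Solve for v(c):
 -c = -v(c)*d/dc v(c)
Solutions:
 v(c) = -sqrt(C1 + c^2)
 v(c) = sqrt(C1 + c^2)


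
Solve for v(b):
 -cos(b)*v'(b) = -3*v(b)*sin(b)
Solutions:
 v(b) = C1/cos(b)^3


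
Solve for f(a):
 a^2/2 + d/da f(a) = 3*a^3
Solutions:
 f(a) = C1 + 3*a^4/4 - a^3/6


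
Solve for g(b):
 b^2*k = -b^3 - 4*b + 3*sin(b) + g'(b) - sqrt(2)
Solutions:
 g(b) = C1 + b^4/4 + b^3*k/3 + 2*b^2 + sqrt(2)*b + 3*cos(b)


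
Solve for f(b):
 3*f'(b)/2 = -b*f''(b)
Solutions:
 f(b) = C1 + C2/sqrt(b)


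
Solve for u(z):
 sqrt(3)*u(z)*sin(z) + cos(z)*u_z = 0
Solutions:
 u(z) = C1*cos(z)^(sqrt(3))


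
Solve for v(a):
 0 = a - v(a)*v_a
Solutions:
 v(a) = -sqrt(C1 + a^2)
 v(a) = sqrt(C1 + a^2)


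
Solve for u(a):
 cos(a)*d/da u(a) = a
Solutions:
 u(a) = C1 + Integral(a/cos(a), a)


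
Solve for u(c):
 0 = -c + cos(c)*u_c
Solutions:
 u(c) = C1 + Integral(c/cos(c), c)


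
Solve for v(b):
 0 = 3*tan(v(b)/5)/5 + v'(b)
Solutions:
 v(b) = -5*asin(C1*exp(-3*b/25)) + 5*pi
 v(b) = 5*asin(C1*exp(-3*b/25))


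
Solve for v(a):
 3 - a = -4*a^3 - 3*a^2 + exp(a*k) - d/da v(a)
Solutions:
 v(a) = C1 - a^4 - a^3 + a^2/2 - 3*a + exp(a*k)/k


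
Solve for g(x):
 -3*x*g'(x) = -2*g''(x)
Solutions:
 g(x) = C1 + C2*erfi(sqrt(3)*x/2)


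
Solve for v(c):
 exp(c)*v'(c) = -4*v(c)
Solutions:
 v(c) = C1*exp(4*exp(-c))


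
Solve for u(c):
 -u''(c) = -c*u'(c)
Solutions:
 u(c) = C1 + C2*erfi(sqrt(2)*c/2)


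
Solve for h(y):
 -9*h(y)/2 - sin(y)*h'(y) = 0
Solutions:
 h(y) = C1*(cos(y) + 1)^(1/4)*(cos(y)^2 + 2*cos(y) + 1)/((cos(y) - 1)^(1/4)*(cos(y)^2 - 2*cos(y) + 1))


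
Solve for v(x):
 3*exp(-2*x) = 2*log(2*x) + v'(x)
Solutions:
 v(x) = C1 - 2*x*log(x) + 2*x*(1 - log(2)) - 3*exp(-2*x)/2


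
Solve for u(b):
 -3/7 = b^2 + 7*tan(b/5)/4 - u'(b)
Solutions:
 u(b) = C1 + b^3/3 + 3*b/7 - 35*log(cos(b/5))/4


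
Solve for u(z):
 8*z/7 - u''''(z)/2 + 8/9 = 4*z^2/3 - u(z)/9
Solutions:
 u(z) = C1*exp(-2^(1/4)*sqrt(3)*z/3) + C2*exp(2^(1/4)*sqrt(3)*z/3) + C3*sin(2^(1/4)*sqrt(3)*z/3) + C4*cos(2^(1/4)*sqrt(3)*z/3) + 12*z^2 - 72*z/7 - 8


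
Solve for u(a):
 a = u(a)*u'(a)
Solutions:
 u(a) = -sqrt(C1 + a^2)
 u(a) = sqrt(C1 + a^2)


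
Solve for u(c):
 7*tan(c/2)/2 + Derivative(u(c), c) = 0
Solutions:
 u(c) = C1 + 7*log(cos(c/2))


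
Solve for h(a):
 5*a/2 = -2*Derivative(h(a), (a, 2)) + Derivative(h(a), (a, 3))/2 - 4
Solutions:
 h(a) = C1 + C2*a + C3*exp(4*a) - 5*a^3/24 - 37*a^2/32


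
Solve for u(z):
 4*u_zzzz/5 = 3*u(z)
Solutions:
 u(z) = C1*exp(-15^(1/4)*sqrt(2)*z/2) + C2*exp(15^(1/4)*sqrt(2)*z/2) + C3*sin(15^(1/4)*sqrt(2)*z/2) + C4*cos(15^(1/4)*sqrt(2)*z/2)


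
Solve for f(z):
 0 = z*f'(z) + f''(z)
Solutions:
 f(z) = C1 + C2*erf(sqrt(2)*z/2)


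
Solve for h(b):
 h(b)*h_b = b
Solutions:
 h(b) = -sqrt(C1 + b^2)
 h(b) = sqrt(C1 + b^2)


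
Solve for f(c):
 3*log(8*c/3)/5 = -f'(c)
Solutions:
 f(c) = C1 - 3*c*log(c)/5 - 9*c*log(2)/5 + 3*c/5 + 3*c*log(3)/5


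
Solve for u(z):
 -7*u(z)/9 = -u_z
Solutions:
 u(z) = C1*exp(7*z/9)


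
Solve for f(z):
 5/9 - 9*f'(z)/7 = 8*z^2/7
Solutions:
 f(z) = C1 - 8*z^3/27 + 35*z/81


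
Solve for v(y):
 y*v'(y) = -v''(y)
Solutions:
 v(y) = C1 + C2*erf(sqrt(2)*y/2)


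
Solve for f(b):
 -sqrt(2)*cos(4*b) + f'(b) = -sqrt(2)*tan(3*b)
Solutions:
 f(b) = C1 + sqrt(2)*log(cos(3*b))/3 + sqrt(2)*sin(4*b)/4


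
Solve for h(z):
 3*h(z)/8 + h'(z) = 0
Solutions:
 h(z) = C1*exp(-3*z/8)


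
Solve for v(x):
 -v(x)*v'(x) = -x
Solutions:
 v(x) = -sqrt(C1 + x^2)
 v(x) = sqrt(C1 + x^2)


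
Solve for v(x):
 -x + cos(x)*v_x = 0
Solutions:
 v(x) = C1 + Integral(x/cos(x), x)


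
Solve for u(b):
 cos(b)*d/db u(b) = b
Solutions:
 u(b) = C1 + Integral(b/cos(b), b)
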